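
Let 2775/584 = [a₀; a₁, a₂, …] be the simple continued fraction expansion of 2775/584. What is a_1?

2775 ÷ 584 → quotient 4, remainder 439
584 ÷ 439 → quotient 1, remainder 145

1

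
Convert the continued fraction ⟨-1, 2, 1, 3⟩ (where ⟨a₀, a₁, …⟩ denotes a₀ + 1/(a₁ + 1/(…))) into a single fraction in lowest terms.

-7/11

Collapse the nested fraction from the inside out:
Start with 3.
1 + 1/(3/1) = 1 + 1/3 = 4/3
2 + 1/(4/3) = 2 + 3/4 = 11/4
-1 + 1/(11/4) = -1 + 4/11 = -7/11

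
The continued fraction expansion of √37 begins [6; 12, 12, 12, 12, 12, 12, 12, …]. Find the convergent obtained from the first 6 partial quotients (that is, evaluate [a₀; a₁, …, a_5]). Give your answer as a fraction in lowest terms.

Start with 12.
12 + 1/(12/1) = 12 + 1/12 = 145/12
12 + 1/(145/12) = 12 + 12/145 = 1752/145
12 + 1/(1752/145) = 12 + 145/1752 = 21169/1752
12 + 1/(21169/1752) = 12 + 1752/21169 = 255780/21169
6 + 1/(255780/21169) = 6 + 21169/255780 = 1555849/255780

1555849/255780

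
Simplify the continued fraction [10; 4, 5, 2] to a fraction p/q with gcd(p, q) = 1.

471/46

Start with 2.
5 + 1/(2/1) = 5 + 1/2 = 11/2
4 + 1/(11/2) = 4 + 2/11 = 46/11
10 + 1/(46/11) = 10 + 11/46 = 471/46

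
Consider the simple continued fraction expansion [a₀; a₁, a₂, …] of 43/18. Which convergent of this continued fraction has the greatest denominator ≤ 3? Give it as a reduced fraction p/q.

7/3

List convergents until the denominator exceeds the bound:
a_0 = 2: 2/1  (≤ bound)
a_1 = 2: 5/2  (≤ bound)
a_2 = 1: 7/3  (≤ bound)
a_3 = 1: 12/5  (> 3, stop)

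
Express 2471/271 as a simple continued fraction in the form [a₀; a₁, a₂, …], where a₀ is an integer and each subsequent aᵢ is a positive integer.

[9; 8, 2, 7, 2]

2471 ÷ 271 → quotient 9, remainder 32
271 ÷ 32 → quotient 8, remainder 15
32 ÷ 15 → quotient 2, remainder 2
15 ÷ 2 → quotient 7, remainder 1
2 ÷ 1 → quotient 2, remainder 0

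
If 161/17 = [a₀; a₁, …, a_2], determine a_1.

2

Run the Euclidean algorithm, recording each quotient:
161 = 9·17 + 8, so a_0 = 9
17 = 2·8 + 1, so a_1 = 2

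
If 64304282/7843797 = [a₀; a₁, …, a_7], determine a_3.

Repeatedly divide and take the remainder:
64304282 = 8·7843797 + 1553906, so a_0 = 8
7843797 = 5·1553906 + 74267, so a_1 = 5
1553906 = 20·74267 + 68566, so a_2 = 20
74267 = 1·68566 + 5701, so a_3 = 1

1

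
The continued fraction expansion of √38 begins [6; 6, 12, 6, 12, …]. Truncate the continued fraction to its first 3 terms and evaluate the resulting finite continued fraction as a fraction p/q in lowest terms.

450/73

Start with 12.
6 + 1/(12/1) = 6 + 1/12 = 73/12
6 + 1/(73/12) = 6 + 12/73 = 450/73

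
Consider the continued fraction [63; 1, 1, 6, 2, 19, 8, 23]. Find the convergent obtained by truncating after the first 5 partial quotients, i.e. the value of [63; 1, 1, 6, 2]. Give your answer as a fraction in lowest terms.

1779/28

Start with 2.
6 + 1/(2/1) = 6 + 1/2 = 13/2
1 + 1/(13/2) = 1 + 2/13 = 15/13
1 + 1/(15/13) = 1 + 13/15 = 28/15
63 + 1/(28/15) = 63 + 15/28 = 1779/28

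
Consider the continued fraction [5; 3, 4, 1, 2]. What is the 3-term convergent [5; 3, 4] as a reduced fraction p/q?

69/13

Collapse the nested fraction from the inside out:
Start with 4.
3 + 1/(4/1) = 3 + 1/4 = 13/4
5 + 1/(13/4) = 5 + 4/13 = 69/13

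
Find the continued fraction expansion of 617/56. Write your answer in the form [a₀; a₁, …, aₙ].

617 = 11·56 + 1, so a_0 = 11
56 = 56·1 + 0, so a_1 = 56

[11; 56]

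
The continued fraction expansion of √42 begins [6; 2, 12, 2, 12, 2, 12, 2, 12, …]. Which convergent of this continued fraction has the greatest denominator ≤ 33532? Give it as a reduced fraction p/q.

109194/16849

a_0 = 6: 6/1  (≤ bound)
a_1 = 2: 13/2  (≤ bound)
a_2 = 12: 162/25  (≤ bound)
a_3 = 2: 337/52  (≤ bound)
a_4 = 12: 4206/649  (≤ bound)
a_5 = 2: 8749/1350  (≤ bound)
a_6 = 12: 109194/16849  (≤ bound)
a_7 = 2: 227137/35048  (> 33532, stop)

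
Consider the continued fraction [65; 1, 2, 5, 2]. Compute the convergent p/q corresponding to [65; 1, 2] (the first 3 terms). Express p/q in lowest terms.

Build up convergents one term at a time:
a_0 = 65: 65/1
a_1 = 1: 66/1
a_2 = 2: 197/3

197/3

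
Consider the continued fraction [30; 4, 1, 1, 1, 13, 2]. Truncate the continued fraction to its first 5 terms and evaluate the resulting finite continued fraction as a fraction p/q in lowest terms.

Work from the innermost term outward:
Start with 1.
1 + 1/(1/1) = 1 + 1/1 = 2/1
1 + 1/(2/1) = 1 + 1/2 = 3/2
4 + 1/(3/2) = 4 + 2/3 = 14/3
30 + 1/(14/3) = 30 + 3/14 = 423/14

423/14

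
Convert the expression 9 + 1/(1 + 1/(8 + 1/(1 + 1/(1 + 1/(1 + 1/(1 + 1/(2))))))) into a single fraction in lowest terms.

1237/125

Compute successive convergents:
a_0 = 9: 9/1
a_1 = 1: 10/1
a_2 = 8: 89/9
a_3 = 1: 99/10
a_4 = 1: 188/19
a_5 = 1: 287/29
a_6 = 1: 475/48
a_7 = 2: 1237/125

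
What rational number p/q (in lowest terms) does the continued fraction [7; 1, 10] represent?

87/11

Use the convergent recurrence hₖ = aₖ·hₖ₋₁ + hₖ₋₂ (and likewise for the denominators kₖ):
a_0 = 7: 7/1
a_1 = 1: 8/1
a_2 = 10: 87/11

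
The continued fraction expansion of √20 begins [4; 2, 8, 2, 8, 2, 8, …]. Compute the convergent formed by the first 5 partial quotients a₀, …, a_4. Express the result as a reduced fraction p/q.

a_0 = 4: 4/1
a_1 = 2: 9/2
a_2 = 8: 76/17
a_3 = 2: 161/36
a_4 = 8: 1364/305

1364/305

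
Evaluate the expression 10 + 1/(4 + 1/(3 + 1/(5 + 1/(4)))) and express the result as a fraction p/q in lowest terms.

2957/289

Start with 4.
5 + 1/(4/1) = 5 + 1/4 = 21/4
3 + 1/(21/4) = 3 + 4/21 = 67/21
4 + 1/(67/21) = 4 + 21/67 = 289/67
10 + 1/(289/67) = 10 + 67/289 = 2957/289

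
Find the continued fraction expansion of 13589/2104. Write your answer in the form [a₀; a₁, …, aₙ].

[6; 2, 5, 1, 1, 4, 1, 15]

13589 ÷ 2104 → quotient 6, remainder 965
2104 ÷ 965 → quotient 2, remainder 174
965 ÷ 174 → quotient 5, remainder 95
174 ÷ 95 → quotient 1, remainder 79
95 ÷ 79 → quotient 1, remainder 16
79 ÷ 16 → quotient 4, remainder 15
16 ÷ 15 → quotient 1, remainder 1
15 ÷ 1 → quotient 15, remainder 0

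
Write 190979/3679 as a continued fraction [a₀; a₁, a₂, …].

Repeatedly divide and take the remainder:
190979 ÷ 3679 → quotient 51, remainder 3350
3679 ÷ 3350 → quotient 1, remainder 329
3350 ÷ 329 → quotient 10, remainder 60
329 ÷ 60 → quotient 5, remainder 29
60 ÷ 29 → quotient 2, remainder 2
29 ÷ 2 → quotient 14, remainder 1
2 ÷ 1 → quotient 2, remainder 0

[51; 1, 10, 5, 2, 14, 2]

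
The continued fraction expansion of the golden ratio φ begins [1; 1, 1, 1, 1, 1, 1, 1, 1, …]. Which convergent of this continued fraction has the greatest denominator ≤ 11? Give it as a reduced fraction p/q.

13/8

a_0 = 1: 1/1  (≤ bound)
a_1 = 1: 2/1  (≤ bound)
a_2 = 1: 3/2  (≤ bound)
a_3 = 1: 5/3  (≤ bound)
a_4 = 1: 8/5  (≤ bound)
a_5 = 1: 13/8  (≤ bound)
a_6 = 1: 21/13  (> 11, stop)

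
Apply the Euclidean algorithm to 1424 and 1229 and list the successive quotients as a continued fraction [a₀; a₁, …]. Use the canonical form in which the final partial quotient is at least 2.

[1; 6, 3, 3, 3, 1, 1, 2]

1424 ÷ 1229 → quotient 1, remainder 195
1229 ÷ 195 → quotient 6, remainder 59
195 ÷ 59 → quotient 3, remainder 18
59 ÷ 18 → quotient 3, remainder 5
18 ÷ 5 → quotient 3, remainder 3
5 ÷ 3 → quotient 1, remainder 2
3 ÷ 2 → quotient 1, remainder 1
2 ÷ 1 → quotient 2, remainder 0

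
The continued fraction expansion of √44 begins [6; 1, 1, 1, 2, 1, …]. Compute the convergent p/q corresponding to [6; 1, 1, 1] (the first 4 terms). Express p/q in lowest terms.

20/3

Compute successive convergents:
a_0 = 6: 6/1
a_1 = 1: 7/1
a_2 = 1: 13/2
a_3 = 1: 20/3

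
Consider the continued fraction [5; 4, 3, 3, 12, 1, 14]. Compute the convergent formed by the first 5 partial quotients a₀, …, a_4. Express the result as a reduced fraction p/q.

2768/529

Compute successive convergents:
a_0 = 5: 5/1
a_1 = 4: 21/4
a_2 = 3: 68/13
a_3 = 3: 225/43
a_4 = 12: 2768/529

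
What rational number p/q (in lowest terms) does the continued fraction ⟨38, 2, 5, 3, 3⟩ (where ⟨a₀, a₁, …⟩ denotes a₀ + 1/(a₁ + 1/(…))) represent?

4461/116

Start with 3.
3 + 1/(3/1) = 3 + 1/3 = 10/3
5 + 1/(10/3) = 5 + 3/10 = 53/10
2 + 1/(53/10) = 2 + 10/53 = 116/53
38 + 1/(116/53) = 38 + 53/116 = 4461/116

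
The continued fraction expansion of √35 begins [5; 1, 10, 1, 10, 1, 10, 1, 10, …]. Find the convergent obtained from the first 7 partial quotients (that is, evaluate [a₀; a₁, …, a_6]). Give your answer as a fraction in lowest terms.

9235/1561

Collapse the nested fraction from the inside out:
Start with 10.
1 + 1/(10/1) = 1 + 1/10 = 11/10
10 + 1/(11/10) = 10 + 10/11 = 120/11
1 + 1/(120/11) = 1 + 11/120 = 131/120
10 + 1/(131/120) = 10 + 120/131 = 1430/131
1 + 1/(1430/131) = 1 + 131/1430 = 1561/1430
5 + 1/(1561/1430) = 5 + 1430/1561 = 9235/1561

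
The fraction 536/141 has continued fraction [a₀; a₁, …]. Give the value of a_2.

Run the Euclidean algorithm, recording each quotient:
536 = 3·141 + 113, so a_0 = 3
141 = 1·113 + 28, so a_1 = 1
113 = 4·28 + 1, so a_2 = 4

4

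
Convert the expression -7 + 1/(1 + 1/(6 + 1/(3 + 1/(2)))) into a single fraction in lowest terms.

-313/51

a_0 = -7: -7/1
a_1 = 1: -6/1
a_2 = 6: -43/7
a_3 = 3: -135/22
a_4 = 2: -313/51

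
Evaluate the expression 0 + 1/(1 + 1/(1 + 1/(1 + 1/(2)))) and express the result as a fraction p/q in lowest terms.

5/8

a_0 = 0: 0/1
a_1 = 1: 1/1
a_2 = 1: 1/2
a_3 = 1: 2/3
a_4 = 2: 5/8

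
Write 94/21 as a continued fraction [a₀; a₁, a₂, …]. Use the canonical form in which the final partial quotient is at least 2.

[4; 2, 10]

94 = 4·21 + 10, so a_0 = 4
21 = 2·10 + 1, so a_1 = 2
10 = 10·1 + 0, so a_2 = 10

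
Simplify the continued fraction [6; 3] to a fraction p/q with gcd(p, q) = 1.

Collapse the nested fraction from the inside out:
Start with 3.
6 + 1/(3/1) = 6 + 1/3 = 19/3

19/3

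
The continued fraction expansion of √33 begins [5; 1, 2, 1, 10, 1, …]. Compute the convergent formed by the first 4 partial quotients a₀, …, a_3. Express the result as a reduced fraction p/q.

23/4

Start with 1.
2 + 1/(1/1) = 2 + 1/1 = 3/1
1 + 1/(3/1) = 1 + 1/3 = 4/3
5 + 1/(4/3) = 5 + 3/4 = 23/4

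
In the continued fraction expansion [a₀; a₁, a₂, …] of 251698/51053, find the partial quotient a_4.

⌊251698/51053⌋ = 4, remainder 47486
⌊51053/47486⌋ = 1, remainder 3567
⌊47486/3567⌋ = 13, remainder 1115
⌊3567/1115⌋ = 3, remainder 222
⌊1115/222⌋ = 5, remainder 5

5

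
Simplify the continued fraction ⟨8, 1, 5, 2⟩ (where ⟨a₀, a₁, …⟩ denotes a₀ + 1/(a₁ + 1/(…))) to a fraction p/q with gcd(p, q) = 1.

Starting at the tail and folding back:
Start with 2.
5 + 1/(2/1) = 5 + 1/2 = 11/2
1 + 1/(11/2) = 1 + 2/11 = 13/11
8 + 1/(13/11) = 8 + 11/13 = 115/13

115/13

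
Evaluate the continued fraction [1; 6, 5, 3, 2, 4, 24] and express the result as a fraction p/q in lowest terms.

a_0 = 1: 1/1
a_1 = 6: 7/6
a_2 = 5: 36/31
a_3 = 3: 115/99
a_4 = 2: 266/229
a_5 = 4: 1179/1015
a_6 = 24: 28562/24589

28562/24589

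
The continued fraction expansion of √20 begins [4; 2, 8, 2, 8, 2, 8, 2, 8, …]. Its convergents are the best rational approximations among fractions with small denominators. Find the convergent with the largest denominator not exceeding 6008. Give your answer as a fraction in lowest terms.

List convergents until the denominator exceeds the bound:
a_0 = 4: 4/1  (≤ bound)
a_1 = 2: 9/2  (≤ bound)
a_2 = 8: 76/17  (≤ bound)
a_3 = 2: 161/36  (≤ bound)
a_4 = 8: 1364/305  (≤ bound)
a_5 = 2: 2889/646  (≤ bound)
a_6 = 8: 24476/5473  (≤ bound)
a_7 = 2: 51841/11592  (> 6008, stop)

24476/5473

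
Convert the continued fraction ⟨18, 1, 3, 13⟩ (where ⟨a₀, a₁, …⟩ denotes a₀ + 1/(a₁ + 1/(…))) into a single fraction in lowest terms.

Compute successive convergents:
a_0 = 18: 18/1
a_1 = 1: 19/1
a_2 = 3: 75/4
a_3 = 13: 994/53

994/53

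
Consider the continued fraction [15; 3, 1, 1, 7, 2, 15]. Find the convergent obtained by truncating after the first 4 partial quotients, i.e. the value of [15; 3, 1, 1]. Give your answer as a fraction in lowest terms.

107/7

Use the convergent recurrence hₖ = aₖ·hₖ₋₁ + hₖ₋₂ (and likewise for the denominators kₖ):
a_0 = 15: 15/1
a_1 = 3: 46/3
a_2 = 1: 61/4
a_3 = 1: 107/7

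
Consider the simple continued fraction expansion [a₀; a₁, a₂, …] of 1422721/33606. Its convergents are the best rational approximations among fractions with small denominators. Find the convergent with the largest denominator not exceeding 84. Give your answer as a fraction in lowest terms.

List convergents until the denominator exceeds the bound:
a_0 = 42: 42/1  (≤ bound)
a_1 = 2: 85/2  (≤ bound)
a_2 = 1: 127/3  (≤ bound)
a_3 = 55: 7070/167  (> 84, stop)

127/3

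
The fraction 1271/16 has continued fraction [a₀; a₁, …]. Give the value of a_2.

Repeatedly divide and take the remainder:
1271 = 79·16 + 7, so a_0 = 79
16 = 2·7 + 2, so a_1 = 2
7 = 3·2 + 1, so a_2 = 3

3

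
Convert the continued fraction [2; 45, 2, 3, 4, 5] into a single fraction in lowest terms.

Start with 5.
4 + 1/(5/1) = 4 + 1/5 = 21/5
3 + 1/(21/5) = 3 + 5/21 = 68/21
2 + 1/(68/21) = 2 + 21/68 = 157/68
45 + 1/(157/68) = 45 + 68/157 = 7133/157
2 + 1/(7133/157) = 2 + 157/7133 = 14423/7133

14423/7133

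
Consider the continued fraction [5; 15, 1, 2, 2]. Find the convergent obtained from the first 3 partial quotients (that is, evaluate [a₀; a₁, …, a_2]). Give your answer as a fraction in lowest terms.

Starting at the tail and folding back:
Start with 1.
15 + 1/(1/1) = 15 + 1/1 = 16/1
5 + 1/(16/1) = 5 + 1/16 = 81/16

81/16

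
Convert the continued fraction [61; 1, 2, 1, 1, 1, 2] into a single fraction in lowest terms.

Start with 2.
1 + 1/(2/1) = 1 + 1/2 = 3/2
1 + 1/(3/2) = 1 + 2/3 = 5/3
1 + 1/(5/3) = 1 + 3/5 = 8/5
2 + 1/(8/5) = 2 + 5/8 = 21/8
1 + 1/(21/8) = 1 + 8/21 = 29/21
61 + 1/(29/21) = 61 + 21/29 = 1790/29

1790/29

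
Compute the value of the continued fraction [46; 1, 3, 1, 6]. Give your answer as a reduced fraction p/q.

Build up convergents one term at a time:
a_0 = 46: 46/1
a_1 = 1: 47/1
a_2 = 3: 187/4
a_3 = 1: 234/5
a_4 = 6: 1591/34

1591/34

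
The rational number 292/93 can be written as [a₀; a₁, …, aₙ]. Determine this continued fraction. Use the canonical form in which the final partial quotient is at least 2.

[3; 7, 6, 2]

Run the Euclidean algorithm, recording each quotient:
292 = 3·93 + 13, so a_0 = 3
93 = 7·13 + 2, so a_1 = 7
13 = 6·2 + 1, so a_2 = 6
2 = 2·1 + 0, so a_3 = 2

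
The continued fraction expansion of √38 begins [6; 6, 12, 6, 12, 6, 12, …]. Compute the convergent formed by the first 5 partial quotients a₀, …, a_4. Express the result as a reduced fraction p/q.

33294/5401

a_0 = 6: 6/1
a_1 = 6: 37/6
a_2 = 12: 450/73
a_3 = 6: 2737/444
a_4 = 12: 33294/5401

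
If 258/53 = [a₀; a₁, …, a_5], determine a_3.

1

Apply division with remainder until the remainder is 0:
258 = 4·53 + 46, so a_0 = 4
53 = 1·46 + 7, so a_1 = 1
46 = 6·7 + 4, so a_2 = 6
7 = 1·4 + 3, so a_3 = 1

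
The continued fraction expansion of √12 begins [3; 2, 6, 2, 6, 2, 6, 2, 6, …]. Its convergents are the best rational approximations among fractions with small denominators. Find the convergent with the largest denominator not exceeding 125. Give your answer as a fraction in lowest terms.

a_0 = 3: 3/1  (≤ bound)
a_1 = 2: 7/2  (≤ bound)
a_2 = 6: 45/13  (≤ bound)
a_3 = 2: 97/28  (≤ bound)
a_4 = 6: 627/181  (> 125, stop)

97/28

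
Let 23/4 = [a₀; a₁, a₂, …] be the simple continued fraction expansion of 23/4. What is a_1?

Repeatedly divide and take the remainder:
23 = 5·4 + 3, so a_0 = 5
4 = 1·3 + 1, so a_1 = 1

1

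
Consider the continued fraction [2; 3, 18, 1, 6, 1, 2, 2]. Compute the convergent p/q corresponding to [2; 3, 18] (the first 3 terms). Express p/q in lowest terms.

a_0 = 2: 2/1
a_1 = 3: 7/3
a_2 = 18: 128/55

128/55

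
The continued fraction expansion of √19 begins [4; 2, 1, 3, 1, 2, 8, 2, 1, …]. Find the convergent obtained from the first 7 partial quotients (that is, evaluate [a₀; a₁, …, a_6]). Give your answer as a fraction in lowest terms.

1421/326

Use the convergent recurrence hₖ = aₖ·hₖ₋₁ + hₖ₋₂ (and likewise for the denominators kₖ):
a_0 = 4: 4/1
a_1 = 2: 9/2
a_2 = 1: 13/3
a_3 = 3: 48/11
a_4 = 1: 61/14
a_5 = 2: 170/39
a_6 = 8: 1421/326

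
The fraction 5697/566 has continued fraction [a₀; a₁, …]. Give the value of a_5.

3

5697 = 10·566 + 37, so a_0 = 10
566 = 15·37 + 11, so a_1 = 15
37 = 3·11 + 4, so a_2 = 3
11 = 2·4 + 3, so a_3 = 2
4 = 1·3 + 1, so a_4 = 1
3 = 3·1 + 0, so a_5 = 3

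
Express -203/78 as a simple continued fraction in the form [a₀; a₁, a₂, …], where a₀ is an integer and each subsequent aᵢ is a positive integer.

⌊-203/78⌋ = -3, remainder 31
⌊78/31⌋ = 2, remainder 16
⌊31/16⌋ = 1, remainder 15
⌊16/15⌋ = 1, remainder 1
⌊15/1⌋ = 15, remainder 0

[-3; 2, 1, 1, 15]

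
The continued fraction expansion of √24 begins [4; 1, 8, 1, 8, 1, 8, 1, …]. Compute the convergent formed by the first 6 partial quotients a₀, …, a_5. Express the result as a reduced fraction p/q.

485/99

Start with 1.
8 + 1/(1/1) = 8 + 1/1 = 9/1
1 + 1/(9/1) = 1 + 1/9 = 10/9
8 + 1/(10/9) = 8 + 9/10 = 89/10
1 + 1/(89/10) = 1 + 10/89 = 99/89
4 + 1/(99/89) = 4 + 89/99 = 485/99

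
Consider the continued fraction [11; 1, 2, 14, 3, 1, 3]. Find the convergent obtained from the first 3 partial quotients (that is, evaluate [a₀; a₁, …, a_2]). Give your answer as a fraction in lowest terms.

35/3

Start with 2.
1 + 1/(2/1) = 1 + 1/2 = 3/2
11 + 1/(3/2) = 11 + 2/3 = 35/3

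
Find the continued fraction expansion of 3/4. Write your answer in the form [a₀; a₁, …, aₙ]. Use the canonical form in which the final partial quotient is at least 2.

Apply division with remainder until the remainder is 0:
3 ÷ 4 → quotient 0, remainder 3
4 ÷ 3 → quotient 1, remainder 1
3 ÷ 1 → quotient 3, remainder 0

[0; 1, 3]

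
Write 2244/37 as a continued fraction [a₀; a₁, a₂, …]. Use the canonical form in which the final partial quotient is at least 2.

2244 ÷ 37 → quotient 60, remainder 24
37 ÷ 24 → quotient 1, remainder 13
24 ÷ 13 → quotient 1, remainder 11
13 ÷ 11 → quotient 1, remainder 2
11 ÷ 2 → quotient 5, remainder 1
2 ÷ 1 → quotient 2, remainder 0

[60; 1, 1, 1, 5, 2]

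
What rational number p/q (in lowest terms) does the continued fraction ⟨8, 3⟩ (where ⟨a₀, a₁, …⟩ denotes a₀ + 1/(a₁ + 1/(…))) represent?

25/3

Collapse the nested fraction from the inside out:
Start with 3.
8 + 1/(3/1) = 8 + 1/3 = 25/3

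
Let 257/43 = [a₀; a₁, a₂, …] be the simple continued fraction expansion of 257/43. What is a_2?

42

257 ÷ 43 → quotient 5, remainder 42
43 ÷ 42 → quotient 1, remainder 1
42 ÷ 1 → quotient 42, remainder 0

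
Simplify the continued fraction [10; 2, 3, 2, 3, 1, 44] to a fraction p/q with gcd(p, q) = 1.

Build up convergents one term at a time:
a_0 = 10: 10/1
a_1 = 2: 21/2
a_2 = 3: 73/7
a_3 = 2: 167/16
a_4 = 3: 574/55
a_5 = 1: 741/71
a_6 = 44: 33178/3179

33178/3179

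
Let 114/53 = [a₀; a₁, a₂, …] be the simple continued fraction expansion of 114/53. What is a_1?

114 ÷ 53 → quotient 2, remainder 8
53 ÷ 8 → quotient 6, remainder 5

6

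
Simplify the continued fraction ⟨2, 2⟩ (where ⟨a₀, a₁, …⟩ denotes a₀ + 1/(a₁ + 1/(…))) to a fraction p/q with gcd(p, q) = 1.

5/2

Start with 2.
2 + 1/(2/1) = 2 + 1/2 = 5/2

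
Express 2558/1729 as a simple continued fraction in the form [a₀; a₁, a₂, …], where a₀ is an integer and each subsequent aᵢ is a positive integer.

[1; 2, 11, 1, 2, 11, 2]

Apply division with remainder until the remainder is 0:
⌊2558/1729⌋ = 1, remainder 829
⌊1729/829⌋ = 2, remainder 71
⌊829/71⌋ = 11, remainder 48
⌊71/48⌋ = 1, remainder 23
⌊48/23⌋ = 2, remainder 2
⌊23/2⌋ = 11, remainder 1
⌊2/1⌋ = 2, remainder 0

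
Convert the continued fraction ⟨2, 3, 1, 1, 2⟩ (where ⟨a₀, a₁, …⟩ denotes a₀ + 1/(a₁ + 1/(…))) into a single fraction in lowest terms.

41/18

a_0 = 2: 2/1
a_1 = 3: 7/3
a_2 = 1: 9/4
a_3 = 1: 16/7
a_4 = 2: 41/18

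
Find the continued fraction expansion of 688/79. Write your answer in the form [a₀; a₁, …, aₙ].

⌊688/79⌋ = 8, remainder 56
⌊79/56⌋ = 1, remainder 23
⌊56/23⌋ = 2, remainder 10
⌊23/10⌋ = 2, remainder 3
⌊10/3⌋ = 3, remainder 1
⌊3/1⌋ = 3, remainder 0

[8; 1, 2, 2, 3, 3]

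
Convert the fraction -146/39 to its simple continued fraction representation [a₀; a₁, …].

-146 = -4·39 + 10, so a_0 = -4
39 = 3·10 + 9, so a_1 = 3
10 = 1·9 + 1, so a_2 = 1
9 = 9·1 + 0, so a_3 = 9

[-4; 3, 1, 9]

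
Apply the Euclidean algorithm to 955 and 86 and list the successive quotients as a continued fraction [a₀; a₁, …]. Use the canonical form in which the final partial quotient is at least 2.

Run the Euclidean algorithm, recording each quotient:
⌊955/86⌋ = 11, remainder 9
⌊86/9⌋ = 9, remainder 5
⌊9/5⌋ = 1, remainder 4
⌊5/4⌋ = 1, remainder 1
⌊4/1⌋ = 4, remainder 0

[11; 9, 1, 1, 4]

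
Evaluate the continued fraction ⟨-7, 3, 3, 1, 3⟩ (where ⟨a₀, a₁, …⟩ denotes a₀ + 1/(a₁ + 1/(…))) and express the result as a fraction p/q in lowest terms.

a_0 = -7: -7/1
a_1 = 3: -20/3
a_2 = 3: -67/10
a_3 = 1: -87/13
a_4 = 3: -328/49

-328/49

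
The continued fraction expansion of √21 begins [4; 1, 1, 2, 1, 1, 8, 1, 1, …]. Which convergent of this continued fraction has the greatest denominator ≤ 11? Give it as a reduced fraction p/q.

32/7

List convergents until the denominator exceeds the bound:
a_0 = 4: 4/1  (≤ bound)
a_1 = 1: 5/1  (≤ bound)
a_2 = 1: 9/2  (≤ bound)
a_3 = 2: 23/5  (≤ bound)
a_4 = 1: 32/7  (≤ bound)
a_5 = 1: 55/12  (> 11, stop)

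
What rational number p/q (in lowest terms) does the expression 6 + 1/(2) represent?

a_0 = 6: 6/1
a_1 = 2: 13/2

13/2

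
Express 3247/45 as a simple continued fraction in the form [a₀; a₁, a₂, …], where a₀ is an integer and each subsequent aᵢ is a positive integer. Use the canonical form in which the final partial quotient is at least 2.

[72; 6, 2, 3]

3247 = 72·45 + 7, so a_0 = 72
45 = 6·7 + 3, so a_1 = 6
7 = 2·3 + 1, so a_2 = 2
3 = 3·1 + 0, so a_3 = 3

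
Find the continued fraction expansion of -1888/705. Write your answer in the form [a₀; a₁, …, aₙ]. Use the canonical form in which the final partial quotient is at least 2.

[-3; 3, 9, 2, 5, 2]

Apply division with remainder until the remainder is 0:
-1888 = -3·705 + 227, so a_0 = -3
705 = 3·227 + 24, so a_1 = 3
227 = 9·24 + 11, so a_2 = 9
24 = 2·11 + 2, so a_3 = 2
11 = 5·2 + 1, so a_4 = 5
2 = 2·1 + 0, so a_5 = 2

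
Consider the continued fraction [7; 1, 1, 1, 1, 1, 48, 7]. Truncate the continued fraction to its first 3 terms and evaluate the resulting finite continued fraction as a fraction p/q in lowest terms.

Start with 1.
1 + 1/(1/1) = 1 + 1/1 = 2/1
7 + 1/(2/1) = 7 + 1/2 = 15/2

15/2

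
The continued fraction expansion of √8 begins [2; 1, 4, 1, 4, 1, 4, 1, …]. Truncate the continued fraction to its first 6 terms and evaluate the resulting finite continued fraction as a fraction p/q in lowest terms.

99/35

Build up convergents one term at a time:
a_0 = 2: 2/1
a_1 = 1: 3/1
a_2 = 4: 14/5
a_3 = 1: 17/6
a_4 = 4: 82/29
a_5 = 1: 99/35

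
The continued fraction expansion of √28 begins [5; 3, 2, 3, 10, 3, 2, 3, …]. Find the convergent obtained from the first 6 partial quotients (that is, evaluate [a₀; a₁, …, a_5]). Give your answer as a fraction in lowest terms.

4048/765

Work from the innermost term outward:
Start with 3.
10 + 1/(3/1) = 10 + 1/3 = 31/3
3 + 1/(31/3) = 3 + 3/31 = 96/31
2 + 1/(96/31) = 2 + 31/96 = 223/96
3 + 1/(223/96) = 3 + 96/223 = 765/223
5 + 1/(765/223) = 5 + 223/765 = 4048/765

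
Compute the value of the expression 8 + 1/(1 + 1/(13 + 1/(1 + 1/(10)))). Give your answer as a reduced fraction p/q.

1465/164

Starting at the tail and folding back:
Start with 10.
1 + 1/(10/1) = 1 + 1/10 = 11/10
13 + 1/(11/10) = 13 + 10/11 = 153/11
1 + 1/(153/11) = 1 + 11/153 = 164/153
8 + 1/(164/153) = 8 + 153/164 = 1465/164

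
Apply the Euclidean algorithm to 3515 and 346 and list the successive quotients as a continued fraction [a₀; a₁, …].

Repeatedly divide and take the remainder:
3515 = 10·346 + 55, so a_0 = 10
346 = 6·55 + 16, so a_1 = 6
55 = 3·16 + 7, so a_2 = 3
16 = 2·7 + 2, so a_3 = 2
7 = 3·2 + 1, so a_4 = 3
2 = 2·1 + 0, so a_5 = 2

[10; 6, 3, 2, 3, 2]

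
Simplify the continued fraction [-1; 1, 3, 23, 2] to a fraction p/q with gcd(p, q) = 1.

-47/190

a_0 = -1: -1/1
a_1 = 1: 0/1
a_2 = 3: -1/4
a_3 = 23: -23/93
a_4 = 2: -47/190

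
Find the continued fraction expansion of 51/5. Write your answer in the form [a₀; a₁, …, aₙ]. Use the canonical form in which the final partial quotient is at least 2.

[10; 5]

51 = 10·5 + 1, so a_0 = 10
5 = 5·1 + 0, so a_1 = 5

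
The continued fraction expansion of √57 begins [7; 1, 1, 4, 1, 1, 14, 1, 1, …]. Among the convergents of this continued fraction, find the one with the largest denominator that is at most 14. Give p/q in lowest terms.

a_0 = 7: 7/1  (≤ bound)
a_1 = 1: 8/1  (≤ bound)
a_2 = 1: 15/2  (≤ bound)
a_3 = 4: 68/9  (≤ bound)
a_4 = 1: 83/11  (≤ bound)
a_5 = 1: 151/20  (> 14, stop)

83/11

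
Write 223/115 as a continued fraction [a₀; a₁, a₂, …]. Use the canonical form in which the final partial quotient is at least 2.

[1; 1, 15, 2, 3]

⌊223/115⌋ = 1, remainder 108
⌊115/108⌋ = 1, remainder 7
⌊108/7⌋ = 15, remainder 3
⌊7/3⌋ = 2, remainder 1
⌊3/1⌋ = 3, remainder 0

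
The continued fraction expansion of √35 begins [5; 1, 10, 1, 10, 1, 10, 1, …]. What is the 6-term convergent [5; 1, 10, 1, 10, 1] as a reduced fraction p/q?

846/143

Starting at the tail and folding back:
Start with 1.
10 + 1/(1/1) = 10 + 1/1 = 11/1
1 + 1/(11/1) = 1 + 1/11 = 12/11
10 + 1/(12/11) = 10 + 11/12 = 131/12
1 + 1/(131/12) = 1 + 12/131 = 143/131
5 + 1/(143/131) = 5 + 131/143 = 846/143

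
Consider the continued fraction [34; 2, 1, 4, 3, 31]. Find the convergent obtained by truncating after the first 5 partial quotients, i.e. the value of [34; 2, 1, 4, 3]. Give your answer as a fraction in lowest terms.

Use the convergent recurrence hₖ = aₖ·hₖ₋₁ + hₖ₋₂ (and likewise for the denominators kₖ):
a_0 = 34: 34/1
a_1 = 2: 69/2
a_2 = 1: 103/3
a_3 = 4: 481/14
a_4 = 3: 1546/45

1546/45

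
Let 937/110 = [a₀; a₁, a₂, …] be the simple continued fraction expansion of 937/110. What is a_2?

1

937 ÷ 110 → quotient 8, remainder 57
110 ÷ 57 → quotient 1, remainder 53
57 ÷ 53 → quotient 1, remainder 4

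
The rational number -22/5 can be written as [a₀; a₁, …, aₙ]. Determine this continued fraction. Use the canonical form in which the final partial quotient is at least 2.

[-5; 1, 1, 2]

-22 = -5·5 + 3, so a_0 = -5
5 = 1·3 + 2, so a_1 = 1
3 = 1·2 + 1, so a_2 = 1
2 = 2·1 + 0, so a_3 = 2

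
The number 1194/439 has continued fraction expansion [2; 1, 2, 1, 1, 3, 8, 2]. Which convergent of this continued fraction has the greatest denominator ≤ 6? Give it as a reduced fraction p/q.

a_0 = 2: 2/1  (≤ bound)
a_1 = 1: 3/1  (≤ bound)
a_2 = 2: 8/3  (≤ bound)
a_3 = 1: 11/4  (≤ bound)
a_4 = 1: 19/7  (> 6, stop)

11/4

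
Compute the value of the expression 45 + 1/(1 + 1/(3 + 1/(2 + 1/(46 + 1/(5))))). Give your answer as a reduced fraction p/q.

96087/2099

Start with 5.
46 + 1/(5/1) = 46 + 1/5 = 231/5
2 + 1/(231/5) = 2 + 5/231 = 467/231
3 + 1/(467/231) = 3 + 231/467 = 1632/467
1 + 1/(1632/467) = 1 + 467/1632 = 2099/1632
45 + 1/(2099/1632) = 45 + 1632/2099 = 96087/2099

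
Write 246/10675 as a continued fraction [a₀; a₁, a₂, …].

[0; 43, 2, 1, 1, 6, 2, 3]

246 ÷ 10675 → quotient 0, remainder 246
10675 ÷ 246 → quotient 43, remainder 97
246 ÷ 97 → quotient 2, remainder 52
97 ÷ 52 → quotient 1, remainder 45
52 ÷ 45 → quotient 1, remainder 7
45 ÷ 7 → quotient 6, remainder 3
7 ÷ 3 → quotient 2, remainder 1
3 ÷ 1 → quotient 3, remainder 0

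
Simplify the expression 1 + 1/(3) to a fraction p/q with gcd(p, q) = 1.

Build up convergents one term at a time:
a_0 = 1: 1/1
a_1 = 3: 4/3

4/3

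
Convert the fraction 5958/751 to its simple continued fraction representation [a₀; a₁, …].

[7; 1, 14, 50]

5958 = 7·751 + 701, so a_0 = 7
751 = 1·701 + 50, so a_1 = 1
701 = 14·50 + 1, so a_2 = 14
50 = 50·1 + 0, so a_3 = 50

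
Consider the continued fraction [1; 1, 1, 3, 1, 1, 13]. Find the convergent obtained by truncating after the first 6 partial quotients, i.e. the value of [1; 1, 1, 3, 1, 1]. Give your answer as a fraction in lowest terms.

25/16

a_0 = 1: 1/1
a_1 = 1: 2/1
a_2 = 1: 3/2
a_3 = 3: 11/7
a_4 = 1: 14/9
a_5 = 1: 25/16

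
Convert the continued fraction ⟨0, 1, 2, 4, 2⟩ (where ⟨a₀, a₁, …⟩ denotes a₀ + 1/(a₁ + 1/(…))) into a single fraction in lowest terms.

20/29

a_0 = 0: 0/1
a_1 = 1: 1/1
a_2 = 2: 2/3
a_3 = 4: 9/13
a_4 = 2: 20/29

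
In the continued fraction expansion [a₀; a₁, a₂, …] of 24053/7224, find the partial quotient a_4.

1

24053 = 3·7224 + 2381, so a_0 = 3
7224 = 3·2381 + 81, so a_1 = 3
2381 = 29·81 + 32, so a_2 = 29
81 = 2·32 + 17, so a_3 = 2
32 = 1·17 + 15, so a_4 = 1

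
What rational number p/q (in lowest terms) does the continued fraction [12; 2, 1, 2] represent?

99/8

Start with 2.
1 + 1/(2/1) = 1 + 1/2 = 3/2
2 + 1/(3/2) = 2 + 2/3 = 8/3
12 + 1/(8/3) = 12 + 3/8 = 99/8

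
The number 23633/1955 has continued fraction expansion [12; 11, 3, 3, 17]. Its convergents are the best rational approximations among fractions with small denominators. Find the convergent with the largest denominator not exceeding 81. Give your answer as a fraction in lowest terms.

411/34

List convergents until the denominator exceeds the bound:
a_0 = 12: 12/1  (≤ bound)
a_1 = 11: 133/11  (≤ bound)
a_2 = 3: 411/34  (≤ bound)
a_3 = 3: 1366/113  (> 81, stop)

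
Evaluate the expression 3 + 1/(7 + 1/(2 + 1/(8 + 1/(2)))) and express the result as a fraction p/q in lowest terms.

Start with 2.
8 + 1/(2/1) = 8 + 1/2 = 17/2
2 + 1/(17/2) = 2 + 2/17 = 36/17
7 + 1/(36/17) = 7 + 17/36 = 269/36
3 + 1/(269/36) = 3 + 36/269 = 843/269

843/269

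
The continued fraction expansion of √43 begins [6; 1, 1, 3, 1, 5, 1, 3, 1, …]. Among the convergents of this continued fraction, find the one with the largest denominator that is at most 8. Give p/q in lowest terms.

46/7

a_0 = 6: 6/1  (≤ bound)
a_1 = 1: 7/1  (≤ bound)
a_2 = 1: 13/2  (≤ bound)
a_3 = 3: 46/7  (≤ bound)
a_4 = 1: 59/9  (> 8, stop)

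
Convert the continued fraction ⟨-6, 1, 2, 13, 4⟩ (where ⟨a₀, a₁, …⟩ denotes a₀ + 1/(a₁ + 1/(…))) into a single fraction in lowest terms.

-868/163

a_0 = -6: -6/1
a_1 = 1: -5/1
a_2 = 2: -16/3
a_3 = 13: -213/40
a_4 = 4: -868/163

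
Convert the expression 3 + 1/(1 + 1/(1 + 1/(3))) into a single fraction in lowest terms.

25/7

Start with 3.
1 + 1/(3/1) = 1 + 1/3 = 4/3
1 + 1/(4/3) = 1 + 3/4 = 7/4
3 + 1/(7/4) = 3 + 4/7 = 25/7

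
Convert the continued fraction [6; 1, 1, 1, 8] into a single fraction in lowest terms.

Start with 8.
1 + 1/(8/1) = 1 + 1/8 = 9/8
1 + 1/(9/8) = 1 + 8/9 = 17/9
1 + 1/(17/9) = 1 + 9/17 = 26/17
6 + 1/(26/17) = 6 + 17/26 = 173/26

173/26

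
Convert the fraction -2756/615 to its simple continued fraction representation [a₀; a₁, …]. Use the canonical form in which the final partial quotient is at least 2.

[-5; 1, 1, 12, 1, 6, 1, 2]

⌊-2756/615⌋ = -5, remainder 319
⌊615/319⌋ = 1, remainder 296
⌊319/296⌋ = 1, remainder 23
⌊296/23⌋ = 12, remainder 20
⌊23/20⌋ = 1, remainder 3
⌊20/3⌋ = 6, remainder 2
⌊3/2⌋ = 1, remainder 1
⌊2/1⌋ = 2, remainder 0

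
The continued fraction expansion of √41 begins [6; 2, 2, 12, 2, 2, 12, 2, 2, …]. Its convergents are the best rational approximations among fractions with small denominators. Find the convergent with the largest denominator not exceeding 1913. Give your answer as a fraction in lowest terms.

List convergents until the denominator exceeds the bound:
a_0 = 6: 6/1  (≤ bound)
a_1 = 2: 13/2  (≤ bound)
a_2 = 2: 32/5  (≤ bound)
a_3 = 12: 397/62  (≤ bound)
a_4 = 2: 826/129  (≤ bound)
a_5 = 2: 2049/320  (≤ bound)
a_6 = 12: 25414/3969  (> 1913, stop)

2049/320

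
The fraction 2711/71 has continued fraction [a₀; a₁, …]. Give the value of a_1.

2711 = 38·71 + 13, so a_0 = 38
71 = 5·13 + 6, so a_1 = 5

5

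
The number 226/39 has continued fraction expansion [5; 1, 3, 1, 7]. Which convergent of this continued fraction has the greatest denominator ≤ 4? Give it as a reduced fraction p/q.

23/4

List convergents until the denominator exceeds the bound:
a_0 = 5: 5/1  (≤ bound)
a_1 = 1: 6/1  (≤ bound)
a_2 = 3: 23/4  (≤ bound)
a_3 = 1: 29/5  (> 4, stop)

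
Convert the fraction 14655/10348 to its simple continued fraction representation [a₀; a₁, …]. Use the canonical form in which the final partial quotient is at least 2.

[1; 2, 2, 2, 14, 1, 55]

⌊14655/10348⌋ = 1, remainder 4307
⌊10348/4307⌋ = 2, remainder 1734
⌊4307/1734⌋ = 2, remainder 839
⌊1734/839⌋ = 2, remainder 56
⌊839/56⌋ = 14, remainder 55
⌊56/55⌋ = 1, remainder 1
⌊55/1⌋ = 55, remainder 0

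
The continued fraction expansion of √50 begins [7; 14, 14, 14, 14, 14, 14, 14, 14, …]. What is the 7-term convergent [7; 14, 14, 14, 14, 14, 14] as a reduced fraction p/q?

Build up convergents one term at a time:
a_0 = 7: 7/1
a_1 = 14: 99/14
a_2 = 14: 1393/197
a_3 = 14: 19601/2772
a_4 = 14: 275807/39005
a_5 = 14: 3880899/548842
a_6 = 14: 54608393/7722793

54608393/7722793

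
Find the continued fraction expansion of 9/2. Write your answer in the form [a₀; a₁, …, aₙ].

9 = 4·2 + 1, so a_0 = 4
2 = 2·1 + 0, so a_1 = 2

[4; 2]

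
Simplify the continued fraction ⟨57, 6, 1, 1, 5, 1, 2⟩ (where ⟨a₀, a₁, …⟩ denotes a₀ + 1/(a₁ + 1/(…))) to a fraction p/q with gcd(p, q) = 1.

Start with 2.
1 + 1/(2/1) = 1 + 1/2 = 3/2
5 + 1/(3/2) = 5 + 2/3 = 17/3
1 + 1/(17/3) = 1 + 3/17 = 20/17
1 + 1/(20/17) = 1 + 17/20 = 37/20
6 + 1/(37/20) = 6 + 20/37 = 242/37
57 + 1/(242/37) = 57 + 37/242 = 13831/242

13831/242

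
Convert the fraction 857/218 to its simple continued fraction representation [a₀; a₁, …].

Apply division with remainder until the remainder is 0:
857 ÷ 218 → quotient 3, remainder 203
218 ÷ 203 → quotient 1, remainder 15
203 ÷ 15 → quotient 13, remainder 8
15 ÷ 8 → quotient 1, remainder 7
8 ÷ 7 → quotient 1, remainder 1
7 ÷ 1 → quotient 7, remainder 0

[3; 1, 13, 1, 1, 7]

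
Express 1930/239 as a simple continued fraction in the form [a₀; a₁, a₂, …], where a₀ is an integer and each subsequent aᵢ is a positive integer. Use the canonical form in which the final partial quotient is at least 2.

⌊1930/239⌋ = 8, remainder 18
⌊239/18⌋ = 13, remainder 5
⌊18/5⌋ = 3, remainder 3
⌊5/3⌋ = 1, remainder 2
⌊3/2⌋ = 1, remainder 1
⌊2/1⌋ = 2, remainder 0

[8; 13, 3, 1, 1, 2]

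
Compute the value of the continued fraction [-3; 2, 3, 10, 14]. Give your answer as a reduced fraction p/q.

-2608/1015

a_0 = -3: -3/1
a_1 = 2: -5/2
a_2 = 3: -18/7
a_3 = 10: -185/72
a_4 = 14: -2608/1015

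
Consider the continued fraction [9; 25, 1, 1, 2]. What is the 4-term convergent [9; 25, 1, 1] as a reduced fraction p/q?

461/51

Compute successive convergents:
a_0 = 9: 9/1
a_1 = 25: 226/25
a_2 = 1: 235/26
a_3 = 1: 461/51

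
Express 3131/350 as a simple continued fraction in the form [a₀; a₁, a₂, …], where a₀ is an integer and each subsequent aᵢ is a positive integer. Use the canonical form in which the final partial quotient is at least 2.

[8; 1, 17, 2, 2, 1, 2]

⌊3131/350⌋ = 8, remainder 331
⌊350/331⌋ = 1, remainder 19
⌊331/19⌋ = 17, remainder 8
⌊19/8⌋ = 2, remainder 3
⌊8/3⌋ = 2, remainder 2
⌊3/2⌋ = 1, remainder 1
⌊2/1⌋ = 2, remainder 0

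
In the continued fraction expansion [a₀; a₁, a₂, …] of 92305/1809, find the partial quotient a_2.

⌊92305/1809⌋ = 51, remainder 46
⌊1809/46⌋ = 39, remainder 15
⌊46/15⌋ = 3, remainder 1

3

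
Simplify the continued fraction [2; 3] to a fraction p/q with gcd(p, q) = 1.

Start with 3.
2 + 1/(3/1) = 2 + 1/3 = 7/3

7/3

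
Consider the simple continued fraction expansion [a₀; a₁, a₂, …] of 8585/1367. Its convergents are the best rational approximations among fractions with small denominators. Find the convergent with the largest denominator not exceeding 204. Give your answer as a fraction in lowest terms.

a_0 = 6: 6/1  (≤ bound)
a_1 = 3: 19/3  (≤ bound)
a_2 = 1: 25/4  (≤ bound)
a_3 = 1: 44/7  (≤ bound)
a_4 = 3: 157/25  (≤ bound)
a_5 = 8: 1300/207  (> 204, stop)

157/25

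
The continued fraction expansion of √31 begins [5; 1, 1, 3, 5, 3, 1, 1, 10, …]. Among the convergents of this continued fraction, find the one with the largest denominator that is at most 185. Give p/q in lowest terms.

863/155

List convergents until the denominator exceeds the bound:
a_0 = 5: 5/1  (≤ bound)
a_1 = 1: 6/1  (≤ bound)
a_2 = 1: 11/2  (≤ bound)
a_3 = 3: 39/7  (≤ bound)
a_4 = 5: 206/37  (≤ bound)
a_5 = 3: 657/118  (≤ bound)
a_6 = 1: 863/155  (≤ bound)
a_7 = 1: 1520/273  (> 185, stop)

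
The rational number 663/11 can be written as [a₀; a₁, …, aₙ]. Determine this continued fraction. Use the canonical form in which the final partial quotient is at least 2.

Repeatedly divide and take the remainder:
⌊663/11⌋ = 60, remainder 3
⌊11/3⌋ = 3, remainder 2
⌊3/2⌋ = 1, remainder 1
⌊2/1⌋ = 2, remainder 0

[60; 3, 1, 2]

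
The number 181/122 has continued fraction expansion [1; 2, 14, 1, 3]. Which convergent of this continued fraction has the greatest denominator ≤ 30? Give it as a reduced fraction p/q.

43/29

a_0 = 1: 1/1  (≤ bound)
a_1 = 2: 3/2  (≤ bound)
a_2 = 14: 43/29  (≤ bound)
a_3 = 1: 46/31  (> 30, stop)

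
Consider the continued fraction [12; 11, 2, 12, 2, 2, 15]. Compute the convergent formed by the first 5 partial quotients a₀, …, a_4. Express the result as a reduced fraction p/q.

Build up convergents one term at a time:
a_0 = 12: 12/1
a_1 = 11: 133/11
a_2 = 2: 278/23
a_3 = 12: 3469/287
a_4 = 2: 7216/597

7216/597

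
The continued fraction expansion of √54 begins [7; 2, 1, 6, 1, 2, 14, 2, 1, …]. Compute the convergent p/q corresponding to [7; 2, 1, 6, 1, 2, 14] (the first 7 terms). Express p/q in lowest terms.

6959/947

Work from the innermost term outward:
Start with 14.
2 + 1/(14/1) = 2 + 1/14 = 29/14
1 + 1/(29/14) = 1 + 14/29 = 43/29
6 + 1/(43/29) = 6 + 29/43 = 287/43
1 + 1/(287/43) = 1 + 43/287 = 330/287
2 + 1/(330/287) = 2 + 287/330 = 947/330
7 + 1/(947/330) = 7 + 330/947 = 6959/947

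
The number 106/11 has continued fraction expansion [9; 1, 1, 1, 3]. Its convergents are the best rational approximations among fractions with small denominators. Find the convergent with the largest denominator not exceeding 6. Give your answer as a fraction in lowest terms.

a_0 = 9: 9/1  (≤ bound)
a_1 = 1: 10/1  (≤ bound)
a_2 = 1: 19/2  (≤ bound)
a_3 = 1: 29/3  (≤ bound)
a_4 = 3: 106/11  (> 6, stop)

29/3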